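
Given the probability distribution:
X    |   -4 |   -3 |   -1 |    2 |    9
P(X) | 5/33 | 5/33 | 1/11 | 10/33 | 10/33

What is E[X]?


E[X] = Σ x·P(X=x)
= (-4)×(5/33) + (-3)×(5/33) + (-1)×(1/11) + (2)×(10/33) + (9)×(10/33)
= 24/11

E[X] = 24/11


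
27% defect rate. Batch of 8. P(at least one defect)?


P(all good) = (73/100)^8 = 806460091894081/10000000000000000
P(≥1 defect) = 9193539908105919/10000000000000000

P = 9193539908105919/10000000000000000 ≈ 91.94%


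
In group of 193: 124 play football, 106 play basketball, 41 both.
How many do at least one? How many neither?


|A∪B| = 124+106-41 = 189
Neither = 193-189 = 4

At least one: 189; Neither: 4


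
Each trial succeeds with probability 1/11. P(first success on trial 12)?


Geometric: P(X=12) = (1-p)^(k-1)×p = (10/11)^11×1/11 = 100000000000/3138428376721

P(X=12) = 100000000000/3138428376721 ≈ 3.19%


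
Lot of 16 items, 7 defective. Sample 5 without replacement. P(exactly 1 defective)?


Hypergeometric: C(7,1)×C(9,4)/C(16,5)
= 7×126/4368 = 21/104

P(X=1) = 21/104 ≈ 20.19%


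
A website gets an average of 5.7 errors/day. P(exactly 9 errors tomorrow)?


Poisson(λ=5.7): P(X=9) = e^(-λ)×λ^k/k!
= e^(-5.7) × 5.7^9 / 9!
≈ 0.003345965457 × 6351461.95538 / 362880 ≈ 0.058564

P(X=9) ≈ 0.058564 ≈ 5.86%


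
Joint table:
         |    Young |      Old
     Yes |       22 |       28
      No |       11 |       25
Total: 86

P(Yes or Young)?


P(Yes∨Young) = P(Yes) + P(Young) - P(Yes∧Young)
= (50 + 33 - 22)/86 = 61/86

P = 61/86 ≈ 70.93%


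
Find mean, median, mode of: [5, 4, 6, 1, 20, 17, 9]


Sorted: [1, 4, 5, 6, 9, 17, 20]
Mean = 62/7
Median = 6
Freq: {5: 1, 4: 1, 6: 1, 1: 1, 20: 1, 17: 1, 9: 1}
Mode: No mode

Mean=62/7, Median=6, Mode=No mode


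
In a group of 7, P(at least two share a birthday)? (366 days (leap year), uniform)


P(all different) = Π(366-i)/366 for i=0..6
= 0.943914
P(match) = 1 - 0.943914 = 0.056086

P ≈ 0.0561 ≈ 5.61%


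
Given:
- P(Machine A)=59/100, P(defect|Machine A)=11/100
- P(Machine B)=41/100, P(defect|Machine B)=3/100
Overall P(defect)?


P(B) = Σ P(B|Aᵢ)×P(Aᵢ)
  11/100×59/100 = 649/10000
  3/100×41/100 = 123/10000
Sum = 193/2500

P(defect) = 193/2500 ≈ 7.72%


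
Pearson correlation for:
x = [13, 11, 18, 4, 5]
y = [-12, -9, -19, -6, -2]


n=5, Σx=51, Σy=-48, Σxy=-631, Σx²=655, Σy²=626
r = (5×(-631) - 51×(-48))/√((5×655 - 51²)(5×626 - (-48)²))
= -707/√(674×826) = -707/√556724 ≈ -707/746.1394 ≈ -0.9475

r ≈ -0.9475


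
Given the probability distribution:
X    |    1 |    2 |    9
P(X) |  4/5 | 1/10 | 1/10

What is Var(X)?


E[X] = 19/10
E[X²] = 93/10
Var(X) = E[X²] - (E[X])² = 93/10 - 361/100 = 569/100

Var(X) = 569/100 ≈ 5.6900


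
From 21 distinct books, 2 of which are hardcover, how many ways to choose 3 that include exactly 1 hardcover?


Choose 1 of the 2 hardcovers and 2 of the other 19 books:
C(2,1)×C(19,2) = 2×171 = 342

342


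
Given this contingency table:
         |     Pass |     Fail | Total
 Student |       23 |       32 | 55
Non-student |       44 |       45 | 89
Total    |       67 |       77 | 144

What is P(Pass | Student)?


P(Pass | Student) = 23/(23+32) = 23/55

P(Pass|Student) = 23/55 ≈ 41.82%


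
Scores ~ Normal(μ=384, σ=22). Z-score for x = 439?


z = (x - μ)/σ = (439 - 384)/22 = 2.5

z = 2.5


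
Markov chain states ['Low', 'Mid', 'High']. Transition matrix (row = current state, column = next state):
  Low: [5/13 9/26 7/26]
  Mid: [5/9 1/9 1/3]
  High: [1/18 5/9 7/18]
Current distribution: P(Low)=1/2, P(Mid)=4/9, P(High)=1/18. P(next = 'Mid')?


P(next=Mid) = Σᵢ P(now=i)×P(i→Mid)
= 1/2×9/26 + 4/9×1/9 + 1/18×5/9
= 9/52 + 4/81 + 5/162 = 1067/4212

P = 1067/4212 ≈ 0.2533


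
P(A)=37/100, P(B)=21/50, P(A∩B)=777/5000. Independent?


P(A)×P(B) = 777/5000
P(A∩B) = 777/5000
Equal ✓ → Independent

Yes, independent


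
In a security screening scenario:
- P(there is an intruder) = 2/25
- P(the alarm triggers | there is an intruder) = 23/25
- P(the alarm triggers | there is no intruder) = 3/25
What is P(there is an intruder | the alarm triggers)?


Using Bayes' theorem:
P(A|B) = P(B|A)·P(A) / P(B)

P(the alarm triggers) = 23/25 × 2/25 + 3/25 × 23/25
= 46/625 + 69/625 = 23/125

P(there is an intruder|the alarm triggers) = (46/625) / (23/125) = 2/5

P(there is an intruder|the alarm triggers) = 2/5 ≈ 40.00%


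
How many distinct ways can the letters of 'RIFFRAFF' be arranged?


Letters: 8, freq: {'R': 2, 'I': 1, 'F': 4, 'A': 1}
8!/(2!×1!×4!×1!) = 40320/48 = 840

840


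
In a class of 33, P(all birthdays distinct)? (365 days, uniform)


P(all different) = Π(365-i)/365 for i=0..32
= (365/365)×(364/365)×...×(333/365)
= 0.225028

P ≈ 0.2250 ≈ 22.50%


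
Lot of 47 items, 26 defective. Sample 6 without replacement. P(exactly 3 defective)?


Hypergeometric: C(26,3)×C(21,3)/C(47,6)
= 2600×1330/10737573 = 494000/1533939

P(X=3) = 494000/1533939 ≈ 32.20%


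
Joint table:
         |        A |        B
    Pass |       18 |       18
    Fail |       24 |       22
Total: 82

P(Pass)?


P(Pass) = (18+18)/82 = 36/82 = 18/41

P(Pass) = 18/41 ≈ 43.90%


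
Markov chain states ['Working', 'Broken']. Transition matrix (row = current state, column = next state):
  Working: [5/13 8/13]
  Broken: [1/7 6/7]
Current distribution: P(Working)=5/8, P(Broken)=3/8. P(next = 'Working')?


P(next=Working) = Σᵢ P(now=i)×P(i→Working)
= 5/8×5/13 + 3/8×1/7
= 25/104 + 3/56 = 107/364

P = 107/364 ≈ 0.2940


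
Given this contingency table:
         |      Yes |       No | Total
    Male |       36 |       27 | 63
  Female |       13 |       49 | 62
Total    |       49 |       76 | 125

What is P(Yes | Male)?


P(Yes | Male) = 36/(36+27) = 36/63 = 4/7

P(Yes|Male) = 4/7 ≈ 57.14%


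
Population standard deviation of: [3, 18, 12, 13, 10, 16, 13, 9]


Mean = 94/8 = 47/4
  (3-47/4)²=1225/16
  (18-47/4)²=625/16
  (12-47/4)²=1/16
  (13-47/4)²=25/16
  (10-47/4)²=49/16
  (16-47/4)²=289/16
  (13-47/4)²=25/16
  (9-47/4)²=121/16
Σ(x-μ)² = 295/2
σ² = (295/2)/8 = 295/16

σ = √(295/16) ≈ 4.2939


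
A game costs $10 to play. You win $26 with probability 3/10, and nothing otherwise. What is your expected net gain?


E[gain] = (26-10)×3/10 + (-10)×7/10
= 24/5 - 7 = -11/5

Expected net gain = $-11/5 ≈ $-2.20


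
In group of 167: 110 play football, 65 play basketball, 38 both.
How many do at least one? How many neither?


|A∪B| = 110+65-38 = 137
Neither = 167-137 = 30

At least one: 137; Neither: 30


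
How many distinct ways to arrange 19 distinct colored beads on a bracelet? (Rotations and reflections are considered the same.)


Free circular arrangements: rotations and reflections both identified.
(n-1)!/2 = 18!/2 = 6402373705728000/2 = 3201186852864000

3201186852864000


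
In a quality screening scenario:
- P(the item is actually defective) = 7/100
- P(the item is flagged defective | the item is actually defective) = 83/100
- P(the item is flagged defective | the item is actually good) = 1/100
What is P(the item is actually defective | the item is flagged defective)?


Using Bayes' theorem:
P(A|B) = P(B|A)·P(A) / P(B)

P(the item is flagged defective) = 83/100 × 7/100 + 1/100 × 93/100
= 581/10000 + 93/10000 = 337/5000

P(the item is actually defective|the item is flagged defective) = (581/10000) / (337/5000) = 581/674

P(the item is actually defective|the item is flagged defective) = 581/674 ≈ 86.20%


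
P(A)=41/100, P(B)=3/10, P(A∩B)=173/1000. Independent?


P(A)×P(B) = 123/1000
P(A∩B) = 173/1000
Not equal → NOT independent

No, not independent


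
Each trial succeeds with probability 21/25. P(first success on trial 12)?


Geometric: P(X=12) = (1-p)^(k-1)×p = (4/25)^11×21/25 = 88080384/59604644775390625

P(X=12) = 88080384/59604644775390625 ≈ 0.00%


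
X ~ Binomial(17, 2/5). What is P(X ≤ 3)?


P(X ≤ 3) = Σ P(X=i) for i=0..3
P(X=0) = 129140163/762939453125
P(X=1) = 1463588514/762939453125
P(X=2) = 7805805408/762939453125
P(X=3) = 5203870272/152587890625
Sum = 7083577089/152587890625

P(X ≤ 3) = 7083577089/152587890625 ≈ 4.64%


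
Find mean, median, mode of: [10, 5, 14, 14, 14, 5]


Sorted: [5, 5, 10, 14, 14, 14]
Mean = 62/6 = 31/3
Median = 12
Freq: {10: 1, 5: 2, 14: 3}
Mode: [14]

Mean=31/3, Median=12, Mode=14


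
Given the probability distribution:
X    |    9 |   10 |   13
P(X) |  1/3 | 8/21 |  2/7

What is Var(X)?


E[X] = 221/21
E[X²] = 2381/21
Var(X) = E[X²] - (E[X])² = 2381/21 - 48841/441 = 1160/441

Var(X) = 1160/441 ≈ 2.6304


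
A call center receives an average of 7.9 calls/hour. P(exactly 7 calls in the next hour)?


Poisson(λ=7.9): P(X=7) = e^(-λ)×λ^k/k!
= e^(-7.9) × 7.9^7 / 7!
≈ 0.0003707435405 × 1920390.89862 / 5040 ≈ 0.141264

P(X=7) ≈ 0.141264 ≈ 14.13%


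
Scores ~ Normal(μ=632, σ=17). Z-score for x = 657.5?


z = (x - μ)/σ = (657.5 - 632)/17 = 1.5

z = 1.5


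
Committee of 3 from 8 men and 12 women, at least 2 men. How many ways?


Count by #men:
  2M,1W: C(8,2)×C(12,1)=336
  3M,0W: C(8,3)×C(12,0)=56
Total = 392

392


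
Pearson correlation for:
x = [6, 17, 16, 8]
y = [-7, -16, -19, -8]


n=4, Σx=47, Σy=-50, Σxy=-682, Σx²=645, Σy²=730
r = (4×(-682) - 47×(-50))/√((4×645 - 47²)(4×730 - (-50)²))
= -378/√(371×420) = -378/√155820 ≈ -378/394.7404 ≈ -0.9576

r ≈ -0.9576


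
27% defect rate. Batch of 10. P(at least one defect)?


P(all good) = (73/100)^10 = 4297625829703557649/100000000000000000000
P(≥1 defect) = 95702374170296442351/100000000000000000000

P = 95702374170296442351/100000000000000000000 ≈ 95.70%


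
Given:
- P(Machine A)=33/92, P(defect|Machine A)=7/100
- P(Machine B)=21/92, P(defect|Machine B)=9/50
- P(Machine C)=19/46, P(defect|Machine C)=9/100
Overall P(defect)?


P(B) = Σ P(B|Aᵢ)×P(Aᵢ)
  7/100×33/92 = 231/9200
  9/50×21/92 = 189/4600
  9/100×19/46 = 171/4600
Sum = 951/9200

P(defect) = 951/9200 ≈ 10.34%


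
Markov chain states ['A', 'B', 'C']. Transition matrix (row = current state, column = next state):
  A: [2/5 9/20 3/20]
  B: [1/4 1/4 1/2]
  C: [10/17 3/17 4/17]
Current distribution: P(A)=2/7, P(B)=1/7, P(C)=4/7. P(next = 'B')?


P(next=B) = Σᵢ P(now=i)×P(i→B)
= 2/7×9/20 + 1/7×1/4 + 4/7×3/17
= 9/70 + 1/28 + 12/119 = 631/2380

P = 631/2380 ≈ 0.2651


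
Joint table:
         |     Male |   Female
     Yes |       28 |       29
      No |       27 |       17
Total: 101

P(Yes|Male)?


P(Yes|Male) = 28/(28+27) = 28/55

P = 28/55 ≈ 50.91%


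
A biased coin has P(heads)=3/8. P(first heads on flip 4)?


Geometric: P(X=4) = (1-p)^(k-1)×p = (5/8)^3×3/8 = 375/4096

P(X=4) = 375/4096 ≈ 9.16%


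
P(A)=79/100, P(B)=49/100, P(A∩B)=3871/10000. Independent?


P(A)×P(B) = 3871/10000
P(A∩B) = 3871/10000
Equal ✓ → Independent

Yes, independent


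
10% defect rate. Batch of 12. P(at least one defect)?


P(all good) = (9/10)^12 = 282429536481/1000000000000
P(≥1 defect) = 717570463519/1000000000000

P = 717570463519/1000000000000 ≈ 71.76%


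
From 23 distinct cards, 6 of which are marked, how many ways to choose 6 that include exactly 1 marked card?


Choose 1 of the 6 marked cards and 5 of the other 17 cards:
C(6,1)×C(17,5) = 6×6188 = 37128

37128


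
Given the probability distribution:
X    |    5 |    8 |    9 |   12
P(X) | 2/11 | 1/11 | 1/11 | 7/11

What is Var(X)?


E[X] = 111/11
E[X²] = 1203/11
Var(X) = E[X²] - (E[X])² = 1203/11 - 12321/121 = 912/121

Var(X) = 912/121 ≈ 7.5372


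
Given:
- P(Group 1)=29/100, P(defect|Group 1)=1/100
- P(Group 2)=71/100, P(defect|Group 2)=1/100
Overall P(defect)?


P(B) = Σ P(B|Aᵢ)×P(Aᵢ)
  1/100×29/100 = 29/10000
  1/100×71/100 = 71/10000
Sum = 1/100

P(defect) = 1/100 ≈ 1.00%


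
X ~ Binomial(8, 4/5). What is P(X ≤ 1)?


P(X ≤ 1) = Σ P(X=i) for i=0..1
P(X=0) = 1/390625
P(X=1) = 32/390625
Sum = 33/390625

P(X ≤ 1) = 33/390625 ≈ 0.01%


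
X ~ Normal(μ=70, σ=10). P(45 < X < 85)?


z₁=(45-70)/10=-2.5, z₂=(85-70)/10=1.5
P = Φ(1.5) - Φ(-2.5) = 0.933193 - 0.006210 = 0.926983 ≈ 0.9270

P(45 < X < 85) ≈ 0.9270


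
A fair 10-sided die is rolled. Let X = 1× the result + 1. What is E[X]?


E[die] = (1+10)/2 = 11/2
E[X] = 1×11/2 + 1 = 13/2

E[X] = 13/2


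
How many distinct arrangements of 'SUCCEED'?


Letters: 7, freq: {'S': 1, 'U': 1, 'C': 2, 'E': 2, 'D': 1}
7!/(1!×1!×2!×2!×1!) = 5040/4 = 1260

1260


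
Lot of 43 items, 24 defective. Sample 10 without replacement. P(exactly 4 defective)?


Hypergeometric: C(24,4)×C(19,6)/C(43,10)
= 10626×27132/1917334783 = 127512/848003

P(X=4) = 127512/848003 ≈ 15.04%


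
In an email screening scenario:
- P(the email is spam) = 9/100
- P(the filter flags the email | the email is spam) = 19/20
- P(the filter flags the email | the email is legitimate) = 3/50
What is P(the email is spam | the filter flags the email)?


Using Bayes' theorem:
P(A|B) = P(B|A)·P(A) / P(B)

P(the filter flags the email) = 19/20 × 9/100 + 3/50 × 91/100
= 171/2000 + 273/5000 = 1401/10000

P(the email is spam|the filter flags the email) = (171/2000) / (1401/10000) = 285/467

P(the email is spam|the filter flags the email) = 285/467 ≈ 61.03%


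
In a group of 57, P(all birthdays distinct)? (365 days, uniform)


P(all different) = Π(365-i)/365 for i=0..56
= (365/365)×(364/365)×...×(309/365)
= 0.009878

P ≈ 0.0099 ≈ 0.99%


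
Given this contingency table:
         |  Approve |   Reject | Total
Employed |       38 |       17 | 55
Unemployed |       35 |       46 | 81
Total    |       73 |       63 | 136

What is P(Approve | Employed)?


P(Approve | Employed) = 38/(38+17) = 38/55

P(Approve|Employed) = 38/55 ≈ 69.09%


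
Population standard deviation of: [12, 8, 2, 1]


Mean = 23/4
  (12-23/4)²=625/16
  (8-23/4)²=81/16
  (2-23/4)²=225/16
  (1-23/4)²=361/16
Σ(x-μ)² = 323/4
σ² = (323/4)/4 = 323/16

σ = √(323/16) ≈ 4.4931


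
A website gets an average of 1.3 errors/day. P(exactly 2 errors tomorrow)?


Poisson(λ=1.3): P(X=2) = e^(-λ)×λ^k/k!
= e^(-1.3) × 1.3^2 / 2!
≈ 0.272531793 × 1.69 / 2 ≈ 0.230289

P(X=2) ≈ 0.230289 ≈ 23.03%


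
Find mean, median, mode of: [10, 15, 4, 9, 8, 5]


Sorted: [4, 5, 8, 9, 10, 15]
Mean = 51/6 = 17/2
Median = 17/2
Freq: {10: 1, 15: 1, 4: 1, 9: 1, 8: 1, 5: 1}
Mode: No mode

Mean=17/2, Median=17/2, Mode=No mode


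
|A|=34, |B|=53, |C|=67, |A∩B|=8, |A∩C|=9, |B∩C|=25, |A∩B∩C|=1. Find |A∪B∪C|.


|A∪B∪C| = 34+53+67-8-9-25+1 = 113

|A∪B∪C| = 113


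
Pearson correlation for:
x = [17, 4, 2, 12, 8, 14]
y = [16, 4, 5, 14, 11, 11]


n=6, Σx=57, Σy=61, Σxy=708, Σx²=713, Σy²=735
r = (6×708 - 57×61)/√((6×713 - 57²)(6×735 - 61²))
= 771/√(1029×689) = 771/√708981 ≈ 771/842.0101 ≈ 0.9157

r ≈ 0.9157


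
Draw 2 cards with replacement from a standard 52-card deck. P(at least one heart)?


P(not a heart) = 39/52 = 3/4
P(none in 2 draws) = (3/4)^2 = 9/16
P(≥1 heart) = 1 - 9/16 = 7/16

P = 7/16 ≈ 43.75%


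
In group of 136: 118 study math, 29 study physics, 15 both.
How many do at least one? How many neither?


|A∪B| = 118+29-15 = 132
Neither = 136-132 = 4

At least one: 132; Neither: 4


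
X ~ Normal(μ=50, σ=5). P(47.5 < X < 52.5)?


z₁=(47.5-50)/5=-0.5, z₂=(52.5-50)/5=0.5
P = Φ(0.5) - Φ(-0.5) = 0.691462 - 0.308538 = 0.382924 ≈ 0.3829

P(47.5 < X < 52.5) ≈ 0.3829


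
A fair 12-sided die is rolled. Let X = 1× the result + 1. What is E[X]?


E[die] = (1+12)/2 = 13/2
E[X] = 1×13/2 + 1 = 15/2

E[X] = 15/2


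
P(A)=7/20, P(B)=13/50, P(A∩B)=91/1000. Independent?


P(A)×P(B) = 91/1000
P(A∩B) = 91/1000
Equal ✓ → Independent

Yes, independent


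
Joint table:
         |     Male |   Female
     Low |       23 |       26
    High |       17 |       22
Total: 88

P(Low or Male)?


P(Low∨Male) = P(Low) + P(Male) - P(Low∧Male)
= (49 + 40 - 23)/88 = 66/88 = 3/4

P = 3/4 ≈ 75.00%


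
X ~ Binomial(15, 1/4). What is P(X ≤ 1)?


P(X ≤ 1) = Σ P(X=i) for i=0..1
P(X=0) = 14348907/1073741824
P(X=1) = 71744535/1073741824
Sum = 43046721/536870912

P(X ≤ 1) = 43046721/536870912 ≈ 8.02%


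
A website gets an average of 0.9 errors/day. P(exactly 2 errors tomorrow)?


Poisson(λ=0.9): P(X=2) = e^(-λ)×λ^k/k!
= e^(-0.9) × 0.9^2 / 2!
≈ 0.4065696597 × 0.81 / 2 ≈ 0.164661

P(X=2) ≈ 0.164661 ≈ 16.47%


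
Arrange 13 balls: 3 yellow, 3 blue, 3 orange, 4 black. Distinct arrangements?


13!/(3!×3!×3!×4!) = 1201200

1201200


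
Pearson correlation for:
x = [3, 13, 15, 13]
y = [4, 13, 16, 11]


n=4, Σx=44, Σy=44, Σxy=564, Σx²=572, Σy²=562
r = (4×564 - 44×44)/√((4×572 - 44²)(4×562 - 44²))
= 320/√(352×312) = 320/√109824 ≈ 320/331.3970 ≈ 0.9656

r ≈ 0.9656


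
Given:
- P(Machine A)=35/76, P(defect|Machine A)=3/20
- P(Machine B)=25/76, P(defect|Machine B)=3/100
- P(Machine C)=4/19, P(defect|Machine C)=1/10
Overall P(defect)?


P(B) = Σ P(B|Aᵢ)×P(Aᵢ)
  3/20×35/76 = 21/304
  3/100×25/76 = 3/304
  1/10×4/19 = 2/95
Sum = 1/10

P(defect) = 1/10 ≈ 10.00%


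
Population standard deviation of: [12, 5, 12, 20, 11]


Mean = 60/5 = 12
  (12-12)²=0
  (5-12)²=49
  (12-12)²=0
  (20-12)²=64
  (11-12)²=1
Σ(x-μ)² = 114
σ² = 114/5

σ = √(114/5) ≈ 4.7749


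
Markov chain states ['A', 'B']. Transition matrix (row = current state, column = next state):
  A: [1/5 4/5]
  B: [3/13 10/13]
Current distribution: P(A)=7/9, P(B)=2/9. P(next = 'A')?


P(next=A) = Σᵢ P(now=i)×P(i→A)
= 7/9×1/5 + 2/9×3/13
= 7/45 + 2/39 = 121/585

P = 121/585 ≈ 0.2068


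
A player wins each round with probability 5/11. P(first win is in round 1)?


Geometric: P(X=1) = (1-p)^(k-1)×p = (6/11)^0×5/11 = 5/11

P(X=1) = 5/11 ≈ 45.45%


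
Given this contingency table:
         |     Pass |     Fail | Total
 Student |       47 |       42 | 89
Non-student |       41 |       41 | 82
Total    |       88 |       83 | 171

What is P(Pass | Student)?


P(Pass | Student) = 47/(47+42) = 47/89

P(Pass|Student) = 47/89 ≈ 52.81%


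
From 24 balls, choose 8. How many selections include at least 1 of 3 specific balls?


Complement: C(24,8) - C(21,8) = 735471 - 203490 = 531981

531981


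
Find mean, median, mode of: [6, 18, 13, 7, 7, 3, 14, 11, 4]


Sorted: [3, 4, 6, 7, 7, 11, 13, 14, 18]
Mean = 83/9
Median = 7
Freq: {6: 1, 18: 1, 13: 1, 7: 2, 3: 1, 14: 1, 11: 1, 4: 1}
Mode: [7]

Mean=83/9, Median=7, Mode=7


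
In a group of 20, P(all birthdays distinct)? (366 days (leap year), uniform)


P(all different) = Π(366-i)/366 for i=0..19
= (366/366)×(365/366)×...×(347/366)
= 0.589430

P ≈ 0.5894 ≈ 58.94%


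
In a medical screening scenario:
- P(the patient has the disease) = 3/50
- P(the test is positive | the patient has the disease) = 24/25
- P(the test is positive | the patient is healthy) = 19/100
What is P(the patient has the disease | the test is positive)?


Using Bayes' theorem:
P(A|B) = P(B|A)·P(A) / P(B)

P(the test is positive) = 24/25 × 3/50 + 19/100 × 47/50
= 36/625 + 893/5000 = 1181/5000

P(the patient has the disease|the test is positive) = (36/625) / (1181/5000) = 288/1181

P(the patient has the disease|the test is positive) = 288/1181 ≈ 24.39%


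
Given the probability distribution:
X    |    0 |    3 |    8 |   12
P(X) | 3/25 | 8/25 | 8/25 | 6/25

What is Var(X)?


E[X] = 32/5
E[X²] = 1448/25
Var(X) = E[X²] - (E[X])² = 1448/25 - 1024/25 = 424/25

Var(X) = 424/25 ≈ 16.9600


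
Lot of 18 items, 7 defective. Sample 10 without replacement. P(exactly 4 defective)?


Hypergeometric: C(7,4)×C(11,6)/C(18,10)
= 35×462/43758 = 245/663

P(X=4) = 245/663 ≈ 36.95%


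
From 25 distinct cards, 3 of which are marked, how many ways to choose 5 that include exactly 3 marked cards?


Choose 3 of the 3 marked cards and 2 of the other 22 cards:
C(3,3)×C(22,2) = 1×231 = 231

231


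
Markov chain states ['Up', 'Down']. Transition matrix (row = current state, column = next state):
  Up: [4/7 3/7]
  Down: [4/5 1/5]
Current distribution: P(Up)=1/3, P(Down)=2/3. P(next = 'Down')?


P(next=Down) = Σᵢ P(now=i)×P(i→Down)
= 1/3×3/7 + 2/3×1/5
= 1/7 + 2/15 = 29/105

P = 29/105 ≈ 0.2762


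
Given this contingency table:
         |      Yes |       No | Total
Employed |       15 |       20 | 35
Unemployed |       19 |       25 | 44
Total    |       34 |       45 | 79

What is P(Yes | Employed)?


P(Yes | Employed) = 15/(15+20) = 15/35 = 3/7

P(Yes|Employed) = 3/7 ≈ 42.86%


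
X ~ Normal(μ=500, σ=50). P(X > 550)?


z = (550-500)/50 = 1.0
P(X > 550) = 1 - P(Z ≤ 1.0) = 1 - 0.8413 = 0.1587

P(X > 550) ≈ 0.1587


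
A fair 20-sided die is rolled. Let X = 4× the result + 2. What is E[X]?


E[die] = (1+20)/2 = 21/2
E[X] = 4×21/2 + 2 = 44

E[X] = 44


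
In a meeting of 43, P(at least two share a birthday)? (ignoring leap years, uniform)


P(all different) = Π(365-i)/365 for i=0..42
= 0.076077
P(match) = 1 - 0.076077 = 0.923923

P ≈ 0.9239 ≈ 92.39%


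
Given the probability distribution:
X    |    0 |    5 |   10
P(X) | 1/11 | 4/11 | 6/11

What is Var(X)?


E[X] = 80/11
E[X²] = 700/11
Var(X) = E[X²] - (E[X])² = 700/11 - 6400/121 = 1300/121

Var(X) = 1300/121 ≈ 10.7438


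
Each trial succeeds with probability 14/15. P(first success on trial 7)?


Geometric: P(X=7) = (1-p)^(k-1)×p = (1/15)^6×14/15 = 14/170859375

P(X=7) = 14/170859375 ≈ 0.00%


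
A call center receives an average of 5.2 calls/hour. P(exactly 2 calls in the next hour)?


Poisson(λ=5.2): P(X=2) = e^(-λ)×λ^k/k!
= e^(-5.2) × 5.2^2 / 2!
≈ 0.005516564421 × 27.04 / 2 ≈ 0.074584

P(X=2) ≈ 0.074584 ≈ 7.46%


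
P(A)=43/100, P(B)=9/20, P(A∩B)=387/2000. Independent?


P(A)×P(B) = 387/2000
P(A∩B) = 387/2000
Equal ✓ → Independent

Yes, independent


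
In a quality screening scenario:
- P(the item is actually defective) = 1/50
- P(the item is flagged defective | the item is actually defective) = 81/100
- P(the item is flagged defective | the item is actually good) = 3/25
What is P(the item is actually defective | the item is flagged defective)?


Using Bayes' theorem:
P(A|B) = P(B|A)·P(A) / P(B)

P(the item is flagged defective) = 81/100 × 1/50 + 3/25 × 49/50
= 81/5000 + 147/1250 = 669/5000

P(the item is actually defective|the item is flagged defective) = (81/5000) / (669/5000) = 27/223

P(the item is actually defective|the item is flagged defective) = 27/223 ≈ 12.11%


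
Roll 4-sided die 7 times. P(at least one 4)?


P(no 4)^7 = (3/4)^7 = 2187/16384
P(≥1) = 1 - 2187/16384 = 14197/16384

P = 14197/16384 ≈ 86.65%


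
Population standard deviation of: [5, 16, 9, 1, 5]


Mean = 36/5
  (5-36/5)²=121/25
  (16-36/5)²=1936/25
  (9-36/5)²=81/25
  (1-36/5)²=961/25
  (5-36/5)²=121/25
Σ(x-μ)² = 644/5
σ² = (644/5)/5 = 644/25

σ = √(644/25) ≈ 5.0754


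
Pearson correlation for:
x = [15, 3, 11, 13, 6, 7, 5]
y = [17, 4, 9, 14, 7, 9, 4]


n=7, Σx=60, Σy=64, Σxy=673, Σx²=634, Σy²=728
r = (7×673 - 60×64)/√((7×634 - 60²)(7×728 - 64²))
= 871/√(838×1000) = 871/√838000 ≈ 871/915.4234 ≈ 0.9515

r ≈ 0.9515


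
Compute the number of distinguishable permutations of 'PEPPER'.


Letters: 6, freq: {'P': 3, 'E': 2, 'R': 1}
6!/(3!×2!×1!) = 720/12 = 60

60


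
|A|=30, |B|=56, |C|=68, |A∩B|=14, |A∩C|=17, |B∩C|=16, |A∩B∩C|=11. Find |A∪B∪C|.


|A∪B∪C| = 30+56+68-14-17-16+11 = 118

|A∪B∪C| = 118


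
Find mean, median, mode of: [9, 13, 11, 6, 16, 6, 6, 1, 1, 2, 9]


Sorted: [1, 1, 2, 6, 6, 6, 9, 9, 11, 13, 16]
Mean = 80/11
Median = 6
Freq: {9: 2, 13: 1, 11: 1, 6: 3, 16: 1, 1: 2, 2: 1}
Mode: [6]

Mean=80/11, Median=6, Mode=6


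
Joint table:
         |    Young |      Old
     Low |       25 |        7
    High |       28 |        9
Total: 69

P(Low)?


P(Low) = (25+7)/69 = 32/69

P(Low) = 32/69 ≈ 46.38%


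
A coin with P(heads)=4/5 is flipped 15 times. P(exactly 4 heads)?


Binomial: P(X=4) = C(15,4)×p^4×(1-p)^11
= 1365 × 256/625 × 1/48828125 = 69888/6103515625

P(X=4) = 69888/6103515625 ≈ 0.00%


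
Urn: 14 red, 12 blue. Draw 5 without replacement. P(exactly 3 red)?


Hypergeometric: C(14,3)×C(12,2)/C(26,5)
= 364×66/65780 = 42/115

P(X=3) = 42/115 ≈ 36.52%


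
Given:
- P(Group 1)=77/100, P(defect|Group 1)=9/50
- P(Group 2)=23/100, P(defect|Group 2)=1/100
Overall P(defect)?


P(B) = Σ P(B|Aᵢ)×P(Aᵢ)
  9/50×77/100 = 693/5000
  1/100×23/100 = 23/10000
Sum = 1409/10000

P(defect) = 1409/10000 ≈ 14.09%


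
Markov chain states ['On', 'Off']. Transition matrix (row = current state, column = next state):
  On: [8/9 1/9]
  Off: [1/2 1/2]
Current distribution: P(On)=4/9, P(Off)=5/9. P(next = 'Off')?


P(next=Off) = Σᵢ P(now=i)×P(i→Off)
= 4/9×1/9 + 5/9×1/2
= 4/81 + 5/18 = 53/162

P = 53/162 ≈ 0.3272


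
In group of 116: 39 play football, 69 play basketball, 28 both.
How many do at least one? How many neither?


|A∪B| = 39+69-28 = 80
Neither = 116-80 = 36

At least one: 80; Neither: 36


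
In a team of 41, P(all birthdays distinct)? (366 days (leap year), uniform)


P(all different) = Π(366-i)/366 for i=0..40
= (366/366)×(365/366)×...×(326/366)
= 0.097493

P ≈ 0.0975 ≈ 9.75%


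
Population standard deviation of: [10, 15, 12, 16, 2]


Mean = 55/5 = 11
  (10-11)²=1
  (15-11)²=16
  (12-11)²=1
  (16-11)²=25
  (2-11)²=81
Σ(x-μ)² = 124
σ² = 124/5

σ = √(124/5) ≈ 4.9800


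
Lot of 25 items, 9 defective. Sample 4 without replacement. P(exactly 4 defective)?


Hypergeometric: C(9,4)×C(16,0)/C(25,4)
= 126×1/12650 = 63/6325

P(X=4) = 63/6325 ≈ 1.00%


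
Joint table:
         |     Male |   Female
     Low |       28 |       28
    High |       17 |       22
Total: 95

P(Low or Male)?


P(Low∨Male) = P(Low) + P(Male) - P(Low∧Male)
= (56 + 45 - 28)/95 = 73/95

P = 73/95 ≈ 76.84%


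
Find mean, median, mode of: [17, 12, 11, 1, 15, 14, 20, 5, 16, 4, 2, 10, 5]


Sorted: [1, 2, 4, 5, 5, 10, 11, 12, 14, 15, 16, 17, 20]
Mean = 132/13
Median = 11
Freq: {17: 1, 12: 1, 11: 1, 1: 1, 15: 1, 14: 1, 20: 1, 5: 2, 16: 1, 4: 1, 2: 1, 10: 1}
Mode: [5]

Mean=132/13, Median=11, Mode=5


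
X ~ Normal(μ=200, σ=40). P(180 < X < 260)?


z₁=(180-200)/40=-0.5, z₂=(260-200)/40=1.5
P = Φ(1.5) - Φ(-0.5) = 0.933193 - 0.308538 = 0.624655 ≈ 0.6247

P(180 < X < 260) ≈ 0.6247


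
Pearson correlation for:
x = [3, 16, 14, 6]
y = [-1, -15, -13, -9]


n=4, Σx=39, Σy=-38, Σxy=-479, Σx²=497, Σy²=476
r = (4×(-479) - 39×(-38))/√((4×497 - 39²)(4×476 - (-38)²))
= -434/√(467×460) = -434/√214820 ≈ -434/463.4868 ≈ -0.9364

r ≈ -0.9364


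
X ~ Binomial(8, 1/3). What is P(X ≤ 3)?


P(X ≤ 3) = Σ P(X=i) for i=0..3
P(X=0) = 256/6561
P(X=1) = 1024/6561
P(X=2) = 1792/6561
P(X=3) = 1792/6561
Sum = 4864/6561

P(X ≤ 3) = 4864/6561 ≈ 74.14%


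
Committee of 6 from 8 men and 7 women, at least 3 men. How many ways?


Count by #men:
  3M,3W: C(8,3)×C(7,3)=1960
  4M,2W: C(8,4)×C(7,2)=1470
  5M,1W: C(8,5)×C(7,1)=392
  6M,0W: C(8,6)×C(7,0)=28
Total = 3850

3850


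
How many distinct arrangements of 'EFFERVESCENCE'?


Letters: 13, freq: {'E': 5, 'F': 2, 'R': 1, 'V': 1, 'S': 1, 'C': 2, 'N': 1}
13!/(5!×2!×1!×1!×1!×2!×1!) = 6227020800/480 = 12972960

12972960


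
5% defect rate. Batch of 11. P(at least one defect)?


P(all good) = (19/20)^11 = 116490258898219/204800000000000
P(≥1 defect) = 88309741101781/204800000000000

P = 88309741101781/204800000000000 ≈ 43.12%


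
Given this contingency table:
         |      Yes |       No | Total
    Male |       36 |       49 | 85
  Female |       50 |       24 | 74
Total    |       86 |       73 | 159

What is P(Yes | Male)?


P(Yes | Male) = 36/(36+49) = 36/85

P(Yes|Male) = 36/85 ≈ 42.35%


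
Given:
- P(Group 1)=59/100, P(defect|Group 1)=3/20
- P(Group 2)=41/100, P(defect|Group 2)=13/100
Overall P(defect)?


P(B) = Σ P(B|Aᵢ)×P(Aᵢ)
  3/20×59/100 = 177/2000
  13/100×41/100 = 533/10000
Sum = 709/5000

P(defect) = 709/5000 ≈ 14.18%


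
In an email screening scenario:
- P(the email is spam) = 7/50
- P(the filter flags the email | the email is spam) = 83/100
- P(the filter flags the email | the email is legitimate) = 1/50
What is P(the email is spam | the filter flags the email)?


Using Bayes' theorem:
P(A|B) = P(B|A)·P(A) / P(B)

P(the filter flags the email) = 83/100 × 7/50 + 1/50 × 43/50
= 581/5000 + 43/2500 = 667/5000

P(the email is spam|the filter flags the email) = (581/5000) / (667/5000) = 581/667

P(the email is spam|the filter flags the email) = 581/667 ≈ 87.11%


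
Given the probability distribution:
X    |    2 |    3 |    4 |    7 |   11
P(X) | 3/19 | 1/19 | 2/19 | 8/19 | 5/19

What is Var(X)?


E[X] = 128/19
E[X²] = 1050/19
Var(X) = E[X²] - (E[X])² = 1050/19 - 16384/361 = 3566/361

Var(X) = 3566/361 ≈ 9.8781


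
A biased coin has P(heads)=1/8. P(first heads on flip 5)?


Geometric: P(X=5) = (1-p)^(k-1)×p = (7/8)^4×1/8 = 2401/32768

P(X=5) = 2401/32768 ≈ 7.33%


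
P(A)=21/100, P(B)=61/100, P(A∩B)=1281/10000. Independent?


P(A)×P(B) = 1281/10000
P(A∩B) = 1281/10000
Equal ✓ → Independent

Yes, independent


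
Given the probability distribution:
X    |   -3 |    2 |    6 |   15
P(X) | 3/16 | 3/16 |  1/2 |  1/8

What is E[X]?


E[X] = Σ x·P(X=x)
= (-3)×(3/16) + (2)×(3/16) + (6)×(1/2) + (15)×(1/8)
= 75/16

E[X] = 75/16


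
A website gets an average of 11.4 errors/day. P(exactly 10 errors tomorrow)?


Poisson(λ=11.4): P(X=10) = e^(-λ)×λ^k/k!
= e^(-11.4) × 11.4^10 / 10!
≈ 1.119548484e-05 × 37072213141.2 / 3628800 ≈ 0.114374

P(X=10) ≈ 0.114374 ≈ 11.44%


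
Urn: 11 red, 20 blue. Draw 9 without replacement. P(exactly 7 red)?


Hypergeometric: C(11,7)×C(20,2)/C(31,9)
= 330×190/20160075 = 836/268801

P(X=7) = 836/268801 ≈ 0.31%


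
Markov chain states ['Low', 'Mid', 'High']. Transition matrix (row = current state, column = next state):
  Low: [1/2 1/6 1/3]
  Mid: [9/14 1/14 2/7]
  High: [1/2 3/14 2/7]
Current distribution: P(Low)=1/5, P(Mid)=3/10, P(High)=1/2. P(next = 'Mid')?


P(next=Mid) = Σᵢ P(now=i)×P(i→Mid)
= 1/5×1/6 + 3/10×1/14 + 1/2×3/14
= 1/30 + 3/140 + 3/28 = 17/105

P = 17/105 ≈ 0.1619


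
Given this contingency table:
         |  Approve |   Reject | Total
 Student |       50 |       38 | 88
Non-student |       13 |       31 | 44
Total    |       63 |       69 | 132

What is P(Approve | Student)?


P(Approve | Student) = 50/(50+38) = 50/88 = 25/44

P(Approve|Student) = 25/44 ≈ 56.82%


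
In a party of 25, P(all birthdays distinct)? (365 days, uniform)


P(all different) = Π(365-i)/365 for i=0..24
= (365/365)×(364/365)×...×(341/365)
= 0.431300

P ≈ 0.4313 ≈ 43.13%


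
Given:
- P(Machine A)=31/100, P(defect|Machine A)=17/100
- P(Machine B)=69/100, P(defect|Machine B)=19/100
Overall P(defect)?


P(B) = Σ P(B|Aᵢ)×P(Aᵢ)
  17/100×31/100 = 527/10000
  19/100×69/100 = 1311/10000
Sum = 919/5000

P(defect) = 919/5000 ≈ 18.38%


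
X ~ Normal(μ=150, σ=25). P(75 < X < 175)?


z₁=(75-150)/25=-3.0, z₂=(175-150)/25=1.0
P = Φ(1.0) - Φ(-3.0) = 0.841345 - 0.001350 = 0.839995 ≈ 0.8400

P(75 < X < 175) ≈ 0.8400


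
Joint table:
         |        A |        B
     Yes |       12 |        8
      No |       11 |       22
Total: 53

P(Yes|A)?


P(Yes|A) = 12/(12+11) = 12/23

P = 12/23 ≈ 52.17%


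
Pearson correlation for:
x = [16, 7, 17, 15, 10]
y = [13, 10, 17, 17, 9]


n=5, Σx=65, Σy=66, Σxy=912, Σx²=919, Σy²=928
r = (5×912 - 65×66)/√((5×919 - 65²)(5×928 - 66²))
= 270/√(370×284) = 270/√105080 ≈ 270/324.1605 ≈ 0.8329

r ≈ 0.8329


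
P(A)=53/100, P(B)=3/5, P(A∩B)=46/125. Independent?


P(A)×P(B) = 159/500
P(A∩B) = 46/125
Not equal → NOT independent

No, not independent


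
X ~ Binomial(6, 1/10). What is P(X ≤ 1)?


P(X ≤ 1) = Σ P(X=i) for i=0..1
P(X=0) = 531441/1000000
P(X=1) = 177147/500000
Sum = 177147/200000

P(X ≤ 1) = 177147/200000 ≈ 88.57%


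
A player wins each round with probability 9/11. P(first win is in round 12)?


Geometric: P(X=12) = (1-p)^(k-1)×p = (2/11)^11×9/11 = 18432/3138428376721

P(X=12) = 18432/3138428376721 ≈ 0.00%


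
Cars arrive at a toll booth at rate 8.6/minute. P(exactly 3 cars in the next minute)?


Poisson(λ=8.6): P(X=3) = e^(-λ)×λ^k/k!
= e^(-8.6) × 8.6^3 / 3!
≈ 0.0001841057937 × 636.056 / 6 ≈ 0.019517

P(X=3) ≈ 0.019517 ≈ 1.95%


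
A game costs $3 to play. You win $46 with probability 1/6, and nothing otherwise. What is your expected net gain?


E[gain] = (46-3)×1/6 + (-3)×5/6
= 43/6 - 5/2 = 14/3

Expected net gain = $14/3 ≈ $4.67


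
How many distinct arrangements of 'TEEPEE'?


Letters: 6, freq: {'T': 1, 'E': 4, 'P': 1}
6!/(1!×4!×1!) = 720/24 = 30

30


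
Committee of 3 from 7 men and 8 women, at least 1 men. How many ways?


Count by #men:
  1M,2W: C(7,1)×C(8,2)=196
  2M,1W: C(7,2)×C(8,1)=168
  3M,0W: C(7,3)×C(8,0)=35
Total = 399

399


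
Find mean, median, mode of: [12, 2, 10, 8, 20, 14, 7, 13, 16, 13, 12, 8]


Sorted: [2, 7, 8, 8, 10, 12, 12, 13, 13, 14, 16, 20]
Mean = 135/12 = 45/4
Median = 12
Freq: {12: 2, 2: 1, 10: 1, 8: 2, 20: 1, 14: 1, 7: 1, 13: 2, 16: 1}
Mode: [8, 12, 13]

Mean=45/4, Median=12, Mode=[8, 12, 13]


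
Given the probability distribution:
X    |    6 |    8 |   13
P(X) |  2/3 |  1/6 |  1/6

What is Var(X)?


E[X] = 15/2
E[X²] = 377/6
Var(X) = E[X²] - (E[X])² = 377/6 - 225/4 = 79/12

Var(X) = 79/12 ≈ 6.5833


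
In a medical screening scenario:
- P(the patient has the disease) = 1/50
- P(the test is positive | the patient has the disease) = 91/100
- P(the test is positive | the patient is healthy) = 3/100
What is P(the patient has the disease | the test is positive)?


Using Bayes' theorem:
P(A|B) = P(B|A)·P(A) / P(B)

P(the test is positive) = 91/100 × 1/50 + 3/100 × 49/50
= 91/5000 + 147/5000 = 119/2500

P(the patient has the disease|the test is positive) = (91/5000) / (119/2500) = 13/34

P(the patient has the disease|the test is positive) = 13/34 ≈ 38.24%


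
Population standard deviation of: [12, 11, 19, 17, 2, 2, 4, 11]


Mean = 78/8 = 39/4
  (12-39/4)²=81/16
  (11-39/4)²=25/16
  (19-39/4)²=1369/16
  (17-39/4)²=841/16
  (2-39/4)²=961/16
  (2-39/4)²=961/16
  (4-39/4)²=529/16
  (11-39/4)²=25/16
Σ(x-μ)² = 599/2
σ² = (599/2)/8 = 599/16

σ = √(599/16) ≈ 6.1186


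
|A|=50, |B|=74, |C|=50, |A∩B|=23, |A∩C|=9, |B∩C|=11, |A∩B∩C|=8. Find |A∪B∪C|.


|A∪B∪C| = 50+74+50-23-9-11+8 = 139

|A∪B∪C| = 139


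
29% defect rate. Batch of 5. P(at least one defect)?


P(all good) = (71/100)^5 = 1804229351/10000000000
P(≥1 defect) = 8195770649/10000000000

P = 8195770649/10000000000 ≈ 81.96%


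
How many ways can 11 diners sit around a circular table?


Circular arrangements of 11 distinct objects: fix one position to break rotational symmetry.
(n-1)! = 10! = 3628800

3628800


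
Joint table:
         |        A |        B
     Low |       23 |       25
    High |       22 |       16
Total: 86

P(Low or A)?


P(Low∨A) = P(Low) + P(A) - P(Low∧A)
= (48 + 45 - 23)/86 = 70/86 = 35/43

P = 35/43 ≈ 81.40%


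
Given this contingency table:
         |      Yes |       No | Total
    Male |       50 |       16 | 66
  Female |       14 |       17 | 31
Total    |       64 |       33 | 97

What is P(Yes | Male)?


P(Yes | Male) = 50/(50+16) = 50/66 = 25/33

P(Yes|Male) = 25/33 ≈ 75.76%


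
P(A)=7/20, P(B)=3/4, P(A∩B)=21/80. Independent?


P(A)×P(B) = 21/80
P(A∩B) = 21/80
Equal ✓ → Independent

Yes, independent


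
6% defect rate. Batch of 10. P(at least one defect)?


P(all good) = (47/50)^10 = 52599132235830049/97656250000000000
P(≥1 defect) = 45057117764169951/97656250000000000

P = 45057117764169951/97656250000000000 ≈ 46.14%


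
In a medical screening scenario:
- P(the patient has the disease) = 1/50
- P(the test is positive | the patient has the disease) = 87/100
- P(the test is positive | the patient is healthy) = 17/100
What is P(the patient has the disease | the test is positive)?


Using Bayes' theorem:
P(A|B) = P(B|A)·P(A) / P(B)

P(the test is positive) = 87/100 × 1/50 + 17/100 × 49/50
= 87/5000 + 833/5000 = 23/125

P(the patient has the disease|the test is positive) = (87/5000) / (23/125) = 87/920

P(the patient has the disease|the test is positive) = 87/920 ≈ 9.46%


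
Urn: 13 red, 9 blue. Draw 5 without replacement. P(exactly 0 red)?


Hypergeometric: C(13,0)×C(9,5)/C(22,5)
= 1×126/26334 = 1/209

P(X=0) = 1/209 ≈ 0.48%


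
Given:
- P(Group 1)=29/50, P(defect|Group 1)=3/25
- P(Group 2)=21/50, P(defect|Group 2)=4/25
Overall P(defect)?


P(B) = Σ P(B|Aᵢ)×P(Aᵢ)
  3/25×29/50 = 87/1250
  4/25×21/50 = 42/625
Sum = 171/1250

P(defect) = 171/1250 ≈ 13.68%


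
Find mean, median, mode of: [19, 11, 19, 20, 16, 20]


Sorted: [11, 16, 19, 19, 20, 20]
Mean = 105/6 = 35/2
Median = 19
Freq: {19: 2, 11: 1, 20: 2, 16: 1}
Mode: [19, 20]

Mean=35/2, Median=19, Mode=[19, 20]


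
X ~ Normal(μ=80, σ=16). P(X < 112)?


z = (112-80)/16 = 2.0
P(Z < 2.0) = 0.9772

P(X < 112) ≈ 0.9772


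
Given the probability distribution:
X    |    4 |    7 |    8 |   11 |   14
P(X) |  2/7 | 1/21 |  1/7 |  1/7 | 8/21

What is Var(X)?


E[X] = 200/21
E[X²] = 108
Var(X) = E[X²] - (E[X])² = 108 - 40000/441 = 7628/441

Var(X) = 7628/441 ≈ 17.2971


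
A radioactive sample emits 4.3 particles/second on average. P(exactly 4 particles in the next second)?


Poisson(λ=4.3): P(X=4) = e^(-λ)×λ^k/k!
= e^(-4.3) × 4.3^4 / 4!
≈ 0.01356855901 × 341.8801 / 24 ≈ 0.193284

P(X=4) ≈ 0.193284 ≈ 19.33%


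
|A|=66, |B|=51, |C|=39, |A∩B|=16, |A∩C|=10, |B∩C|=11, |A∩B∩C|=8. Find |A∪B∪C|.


|A∪B∪C| = 66+51+39-16-10-11+8 = 127

|A∪B∪C| = 127


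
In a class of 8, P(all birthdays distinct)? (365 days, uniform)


P(all different) = Π(365-i)/365 for i=0..7
= (365/365)×(364/365)×...×(358/365)
= 0.925665

P ≈ 0.9257 ≈ 92.57%


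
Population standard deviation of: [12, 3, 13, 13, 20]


Mean = 61/5
  (12-61/5)²=1/25
  (3-61/5)²=2116/25
  (13-61/5)²=16/25
  (13-61/5)²=16/25
  (20-61/5)²=1521/25
Σ(x-μ)² = 734/5
σ² = (734/5)/5 = 734/25

σ = √(734/25) ≈ 5.4185


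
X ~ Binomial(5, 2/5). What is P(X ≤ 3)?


P(X ≤ 3) = Σ P(X=i) for i=0..3
P(X=0) = 243/3125
P(X=1) = 162/625
P(X=2) = 216/625
P(X=3) = 144/625
Sum = 2853/3125

P(X ≤ 3) = 2853/3125 ≈ 91.30%


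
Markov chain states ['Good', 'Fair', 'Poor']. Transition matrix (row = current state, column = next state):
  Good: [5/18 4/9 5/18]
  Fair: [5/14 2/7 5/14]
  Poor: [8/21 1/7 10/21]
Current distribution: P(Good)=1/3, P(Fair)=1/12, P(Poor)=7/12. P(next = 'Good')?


P(next=Good) = Σᵢ P(now=i)×P(i→Good)
= 1/3×5/18 + 1/12×5/14 + 7/12×8/21
= 5/54 + 5/168 + 2/9 = 521/1512

P = 521/1512 ≈ 0.3446


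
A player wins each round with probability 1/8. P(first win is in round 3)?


Geometric: P(X=3) = (1-p)^(k-1)×p = (7/8)^2×1/8 = 49/512

P(X=3) = 49/512 ≈ 9.57%


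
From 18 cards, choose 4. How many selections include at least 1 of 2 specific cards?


Complement: C(18,4) - C(16,4) = 3060 - 1820 = 1240

1240
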